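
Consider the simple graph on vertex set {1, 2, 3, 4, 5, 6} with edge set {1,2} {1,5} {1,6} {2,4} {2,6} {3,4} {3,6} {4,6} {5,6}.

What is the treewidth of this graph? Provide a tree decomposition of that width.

Treewidth 2.
Bags: B1 = {1, 2, 6}  B2 = {1, 5, 6}  B3 = {2, 4, 6}  B4 = {3, 4, 6}
Tree: B1–B2, B1–B3, B3–B4

The largest bag has 3 vertices, giving width 2; this decomposition certifies tw(G) ≤ 2. For the lower bound, the 3 vertices {1, 2, 6} are pairwise adjacent, and any tree decomposition puts a clique entirely inside one bag — forcing width ≥ 2. Hence tw(G) = 2 exactly.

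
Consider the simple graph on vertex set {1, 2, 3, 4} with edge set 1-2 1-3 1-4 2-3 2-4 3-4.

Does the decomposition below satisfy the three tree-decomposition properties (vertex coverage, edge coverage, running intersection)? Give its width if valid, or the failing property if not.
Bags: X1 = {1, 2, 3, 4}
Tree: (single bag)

Yes; width 3.

Vertex coverage: the bags together contain {1, 2, 3, 4}, the full vertex set. Edge coverage: each edge of G has both endpoints in at least one bag. Running intersection: for every vertex, the bags containing it form a connected subtree. All three properties hold, so this is a valid tree decomposition of width max|bag| − 1 = 3, and hence tw(G) ≤ 3.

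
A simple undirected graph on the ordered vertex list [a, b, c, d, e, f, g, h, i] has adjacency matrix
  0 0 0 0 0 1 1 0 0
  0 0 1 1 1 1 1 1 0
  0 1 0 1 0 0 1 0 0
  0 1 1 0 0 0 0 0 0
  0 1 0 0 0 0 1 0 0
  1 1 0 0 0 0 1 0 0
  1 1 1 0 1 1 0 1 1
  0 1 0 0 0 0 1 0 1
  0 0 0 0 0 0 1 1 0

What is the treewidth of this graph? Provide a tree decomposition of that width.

Every bag has size at most 3, so the width is 3 − 1 = 2 and tw(G) ≤ 2. Conversely, {b, c, d} is a clique of size 3, and the vertices of any clique must share a bag in every tree decomposition; so some bag has ≥ 3 vertices and tw(G) ≥ 2. Hence tw(G) = 2 exactly.

Treewidth 2.
One optimal decomposition is:
Bags: B1 = {b, c, g}  B2 = {b, c, d}  B3 = {b, e, g}  B4 = {b, g, h}  B5 = {b, f, g}  B6 = {a, f, g}  B7 = {g, h, i}
Tree: B1–B2, B1–B3, B3–B4, B3–B5, B5–B6, B4–B7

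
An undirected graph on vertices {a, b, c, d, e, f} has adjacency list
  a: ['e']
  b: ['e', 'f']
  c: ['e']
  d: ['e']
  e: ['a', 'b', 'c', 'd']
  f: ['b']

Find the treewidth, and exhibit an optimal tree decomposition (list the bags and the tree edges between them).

Each bag holds 2 vertices, so the decomposition has width 1, which upper-bounds the treewidth. Since G has at least one edge (e.g. e–b), it is not an edgeless graph, so tw(G) ≥ 1. Combining the bounds, tw(G) = 1.

Treewidth 1.
Bags: B1 = {b, e}  B2 = {d, e}  B3 = {c, e}  B4 = {a, e}  B5 = {b, f}
Tree: B1–B2, B2–B3, B2–B4, B1–B5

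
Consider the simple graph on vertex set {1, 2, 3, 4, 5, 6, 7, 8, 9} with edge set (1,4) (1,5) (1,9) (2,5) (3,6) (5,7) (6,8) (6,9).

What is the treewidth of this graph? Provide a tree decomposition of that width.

Each bag holds 2 vertices, so the decomposition has width 1, which upper-bounds the treewidth. G has an edge, so its treewidth is at least 1. Therefore the treewidth is 1.

Treewidth 1.
One such decomposition:
Bags: B1 = {1, 4}  B2 = {1, 9}  B3 = {6, 9}  B4 = {1, 5}  B5 = {3, 6}  B6 = {6, 8}  B7 = {2, 5}  B8 = {5, 7}
Tree: B1–B2, B2–B3, B1–B4, B3–B5, B5–B6, B4–B7, B4–B8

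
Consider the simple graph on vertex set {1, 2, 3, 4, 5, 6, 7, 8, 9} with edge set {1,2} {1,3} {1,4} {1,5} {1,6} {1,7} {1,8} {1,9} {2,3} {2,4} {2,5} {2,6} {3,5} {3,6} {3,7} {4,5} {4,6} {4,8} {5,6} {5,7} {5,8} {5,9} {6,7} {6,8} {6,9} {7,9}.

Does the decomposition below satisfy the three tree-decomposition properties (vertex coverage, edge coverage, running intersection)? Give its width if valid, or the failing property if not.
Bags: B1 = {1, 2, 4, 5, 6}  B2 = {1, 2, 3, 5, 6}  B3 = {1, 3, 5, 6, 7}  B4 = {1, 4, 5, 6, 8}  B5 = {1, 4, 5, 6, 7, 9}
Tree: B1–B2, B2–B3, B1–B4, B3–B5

A tree decomposition must satisfy three properties: every vertex lies in some bag; for every edge, both endpoints lie together in some bag; and for every vertex, the bags containing it form a connected subtree. Here bags containing vertex 4 are not connected in the tree, so the decomposition is invalid.

No — bags containing vertex 4 are not connected in the tree.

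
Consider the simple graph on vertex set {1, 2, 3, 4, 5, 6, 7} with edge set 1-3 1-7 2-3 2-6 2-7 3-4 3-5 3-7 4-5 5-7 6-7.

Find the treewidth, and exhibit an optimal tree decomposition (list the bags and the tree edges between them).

Treewidth 2.
Bags: B1 = {3, 5, 7}  B2 = {3, 4, 5}  B3 = {2, 3, 7}  B4 = {2, 6, 7}  B5 = {1, 3, 7}
Tree: B1–B2, B1–B3, B3–B4, B3–B5

The largest bag has 3 vertices, giving width 2; this decomposition certifies tw(G) ≤ 2. Conversely, {3, 4, 5} is a clique of size 3, and the vertices of any clique must share a bag in every tree decomposition; so some bag has ≥ 3 vertices and tw(G) ≥ 2. Hence tw(G) = 2 exactly.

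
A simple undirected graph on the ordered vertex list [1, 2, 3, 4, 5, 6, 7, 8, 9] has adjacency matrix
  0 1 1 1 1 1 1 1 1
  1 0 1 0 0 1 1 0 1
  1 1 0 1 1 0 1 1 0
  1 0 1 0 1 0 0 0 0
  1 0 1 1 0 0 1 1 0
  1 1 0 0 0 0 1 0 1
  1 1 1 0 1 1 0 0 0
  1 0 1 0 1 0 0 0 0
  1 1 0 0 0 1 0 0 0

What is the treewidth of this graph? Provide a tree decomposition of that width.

Every bag has size at most 4, so the width is 4 − 1 = 3 and tw(G) ≤ 3. For the lower bound, the 4 vertices {1, 2, 6, 9} are pairwise adjacent, and any tree decomposition puts a clique entirely inside one bag — forcing width ≥ 3. Hence tw(G) = 3 exactly.

Treewidth 3.
One optimal decomposition is:
Bags: B1 = {1, 3, 5, 7}  B2 = {1, 2, 3, 7}  B3 = {1, 3, 4, 5}  B4 = {1, 2, 6, 7}  B5 = {1, 2, 6, 9}  B6 = {1, 3, 5, 8}
Tree: B1–B2, B1–B3, B2–B4, B4–B5, B1–B6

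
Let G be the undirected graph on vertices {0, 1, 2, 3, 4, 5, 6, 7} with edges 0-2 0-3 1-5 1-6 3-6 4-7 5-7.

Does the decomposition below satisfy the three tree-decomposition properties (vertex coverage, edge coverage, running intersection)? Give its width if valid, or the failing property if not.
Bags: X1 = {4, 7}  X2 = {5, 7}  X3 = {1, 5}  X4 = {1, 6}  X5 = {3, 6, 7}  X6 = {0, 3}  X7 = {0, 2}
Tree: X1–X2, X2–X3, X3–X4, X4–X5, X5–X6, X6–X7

A tree decomposition must satisfy three properties: every vertex lies in some bag; for every edge, both endpoints lie together in some bag; and for every vertex, the bags containing it form a connected subtree. Here bags containing vertex 7 are not connected in the tree, so the decomposition is invalid.

No — bags containing vertex 7 are not connected in the tree.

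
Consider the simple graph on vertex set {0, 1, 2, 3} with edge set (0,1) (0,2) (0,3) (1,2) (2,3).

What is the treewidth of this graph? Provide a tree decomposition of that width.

The largest bag has 3 vertices, giving width 2; this decomposition certifies tw(G) ≤ 2. Conversely, {0, 1, 2} is a clique of size 3, and the vertices of any clique must share a bag in every tree decomposition; so some bag has ≥ 3 vertices and tw(G) ≥ 2. Combining the bounds, tw(G) = 2.

Treewidth 2.
Bags: B1 = {0, 2, 3}  B2 = {0, 1, 2}
Tree: B1–B2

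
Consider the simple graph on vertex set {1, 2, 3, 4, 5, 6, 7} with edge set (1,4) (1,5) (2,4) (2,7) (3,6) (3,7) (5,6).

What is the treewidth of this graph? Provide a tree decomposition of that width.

The largest bag has 3 vertices, giving width 2; this decomposition certifies tw(G) ≤ 2. For the lower bound, G contains the cycle 4–2–7–3–6–5–1–4, so G is not a forest; only forests have treewidth ≤ 1, hence tw(G) ≥ 2. Hence tw(G) = 2 exactly.

Treewidth 2.
Bags: B1 = {2, 4, 7}  B2 = {3, 4, 7}  B3 = {3, 4, 6}  B4 = {4, 5, 6}  B5 = {1, 4, 5}
Tree: B1–B2, B2–B3, B3–B4, B4–B5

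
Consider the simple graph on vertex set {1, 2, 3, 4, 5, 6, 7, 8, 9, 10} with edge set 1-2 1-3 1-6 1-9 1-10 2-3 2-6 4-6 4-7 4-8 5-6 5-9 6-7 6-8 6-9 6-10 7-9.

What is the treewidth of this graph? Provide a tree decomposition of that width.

The largest bag has 3 vertices, giving width 2; this decomposition certifies tw(G) ≤ 2. Conversely, {1, 2, 3} is a clique of size 3, and the vertices of any clique must share a bag in every tree decomposition; so some bag has ≥ 3 vertices and tw(G) ≥ 2. Combining the bounds, tw(G) = 2.

Treewidth 2.
One such decomposition:
Bags: B1 = {1, 6, 9}  B2 = {1, 2, 6}  B3 = {5, 6, 9}  B4 = {1, 6, 10}  B5 = {1, 2, 3}  B6 = {6, 7, 9}  B7 = {4, 6, 7}  B8 = {4, 6, 8}
Tree: B1–B2, B1–B3, B1–B4, B2–B5, B1–B6, B6–B7, B7–B8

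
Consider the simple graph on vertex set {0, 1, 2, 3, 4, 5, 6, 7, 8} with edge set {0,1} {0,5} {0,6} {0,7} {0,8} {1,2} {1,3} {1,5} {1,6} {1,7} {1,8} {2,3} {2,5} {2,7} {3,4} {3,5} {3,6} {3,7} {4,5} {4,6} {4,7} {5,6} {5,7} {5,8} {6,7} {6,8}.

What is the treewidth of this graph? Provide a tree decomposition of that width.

The largest bag has 5 vertices, giving width 4; this decomposition certifies tw(G) ≤ 4. For the lower bound, the 5 vertices {1, 2, 3, 5, 7} are pairwise adjacent, and any tree decomposition puts a clique entirely inside one bag — forcing width ≥ 4. Hence tw(G) = 4 exactly.

Treewidth 4.
One optimal decomposition is:
Bags: B1 = {3, 4, 5, 6, 7}  B2 = {1, 3, 5, 6, 7}  B3 = {0, 1, 5, 6, 7}  B4 = {1, 2, 3, 5, 7}  B5 = {0, 1, 5, 6, 8}
Tree: B1–B2, B2–B3, B2–B4, B3–B5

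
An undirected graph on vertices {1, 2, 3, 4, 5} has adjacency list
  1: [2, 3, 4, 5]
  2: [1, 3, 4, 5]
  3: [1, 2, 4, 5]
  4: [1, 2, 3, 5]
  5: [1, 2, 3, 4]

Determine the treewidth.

A width-4 tree decomposition is:
Bags: B1 = {1, 2, 3, 4, 5}
Tree: (single bag)
A single bag containing all 5 vertices is trivially a valid decomposition of width 4. Conversely, {1, 2, 3, 4, 5} is a clique of size 5, and the vertices of any clique must share a bag in every tree decomposition; so some bag has ≥ 5 vertices and tw(G) ≥ 4. Therefore the treewidth is 4.

4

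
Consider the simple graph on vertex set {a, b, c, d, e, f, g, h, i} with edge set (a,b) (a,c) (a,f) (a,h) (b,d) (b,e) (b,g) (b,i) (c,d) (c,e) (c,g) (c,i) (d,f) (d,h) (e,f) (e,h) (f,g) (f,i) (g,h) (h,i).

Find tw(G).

4

A width-4 tree decomposition is:
Bags: B1 = {a, b, c, f, h}  B2 = {b, c, f, h, i}  B3 = {b, c, f, g, h}  B4 = {b, c, e, f, h}  B5 = {b, c, d, f, h}
Tree: B1–B2, B2–B3, B3–B4, B4–B5
Every bag has size at most 5, so the width is 5 − 1 = 4 and tw(G) ≤ 4. For the lower bound: the 5 vertex sets {a,c}, {b,i}, {f,g}, {h}, {e} are disjoint, each induces a connected subgraph, and every pair is joined by at least one edge of G. Contracting each set to a single vertex therefore yields K_{5} as a minor, and since treewidth is minor-monotone, tw(G) ≥ tw(K_{5}) = 4. Combining the bounds, tw(G) = 4.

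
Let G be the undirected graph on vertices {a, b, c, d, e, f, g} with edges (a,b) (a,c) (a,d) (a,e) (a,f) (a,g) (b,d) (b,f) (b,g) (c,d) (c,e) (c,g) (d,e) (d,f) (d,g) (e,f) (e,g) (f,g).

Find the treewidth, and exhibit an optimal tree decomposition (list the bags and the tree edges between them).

Treewidth 4.
Bags: B1 = {a, c, d, e, g}  B2 = {a, d, e, f, g}  B3 = {a, b, d, f, g}
Tree: B1–B2, B2–B3

Each bag holds 5 vertices, so the decomposition has width 4, which upper-bounds the treewidth. For the lower bound, the 5 vertices {a, c, d, e, g} are pairwise adjacent, and any tree decomposition puts a clique entirely inside one bag — forcing width ≥ 4. Combining the bounds, tw(G) = 4.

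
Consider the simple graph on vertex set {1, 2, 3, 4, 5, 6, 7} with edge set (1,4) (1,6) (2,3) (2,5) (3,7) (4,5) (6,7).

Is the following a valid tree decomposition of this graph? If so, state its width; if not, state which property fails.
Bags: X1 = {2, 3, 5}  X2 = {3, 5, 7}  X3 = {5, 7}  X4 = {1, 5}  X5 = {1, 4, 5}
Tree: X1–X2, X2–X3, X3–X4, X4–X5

A tree decomposition must satisfy three properties: every vertex lies in some bag; for every edge, both endpoints lie together in some bag; and for every vertex, the bags containing it form a connected subtree. Here vertex 6 appears in no bag, so the decomposition is invalid.

No — vertex 6 appears in no bag.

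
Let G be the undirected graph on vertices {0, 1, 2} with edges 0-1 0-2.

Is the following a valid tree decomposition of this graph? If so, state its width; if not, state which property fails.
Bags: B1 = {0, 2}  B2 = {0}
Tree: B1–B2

A tree decomposition must satisfy three properties: every vertex lies in some bag; for every edge, both endpoints lie together in some bag; and for every vertex, the bags containing it form a connected subtree. Here vertex 1 appears in no bag, so the decomposition is invalid.

No — vertex 1 appears in no bag.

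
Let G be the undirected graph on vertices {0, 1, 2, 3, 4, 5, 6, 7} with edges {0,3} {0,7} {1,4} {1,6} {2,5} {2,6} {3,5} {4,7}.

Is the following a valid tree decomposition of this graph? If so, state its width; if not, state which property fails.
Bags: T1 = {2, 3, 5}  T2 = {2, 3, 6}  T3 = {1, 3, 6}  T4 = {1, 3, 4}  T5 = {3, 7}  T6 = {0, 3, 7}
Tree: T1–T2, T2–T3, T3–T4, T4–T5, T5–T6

No — edge (4,7) lies in no bag.

A tree decomposition must satisfy three properties: every vertex lies in some bag; for every edge, both endpoints lie together in some bag; and for every vertex, the bags containing it form a connected subtree. Here edge (4,7) lies in no bag, so the decomposition is invalid.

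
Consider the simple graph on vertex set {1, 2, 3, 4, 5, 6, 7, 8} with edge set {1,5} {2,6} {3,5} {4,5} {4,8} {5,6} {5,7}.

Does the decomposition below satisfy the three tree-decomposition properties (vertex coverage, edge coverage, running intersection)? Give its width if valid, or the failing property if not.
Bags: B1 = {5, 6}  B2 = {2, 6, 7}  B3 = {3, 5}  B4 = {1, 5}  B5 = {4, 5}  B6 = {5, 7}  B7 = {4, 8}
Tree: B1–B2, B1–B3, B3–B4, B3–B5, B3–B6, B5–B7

No — bags containing vertex 7 are not connected in the tree.

A tree decomposition must satisfy three properties: every vertex lies in some bag; for every edge, both endpoints lie together in some bag; and for every vertex, the bags containing it form a connected subtree. Here bags containing vertex 7 are not connected in the tree, so the decomposition is invalid.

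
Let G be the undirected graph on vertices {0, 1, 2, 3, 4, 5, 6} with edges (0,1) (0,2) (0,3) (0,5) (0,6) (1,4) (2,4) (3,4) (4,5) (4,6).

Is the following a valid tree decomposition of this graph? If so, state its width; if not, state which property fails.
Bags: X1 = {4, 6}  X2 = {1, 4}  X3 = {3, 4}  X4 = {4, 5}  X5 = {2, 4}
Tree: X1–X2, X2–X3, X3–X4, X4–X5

A tree decomposition must satisfy three properties: every vertex lies in some bag; for every edge, both endpoints lie together in some bag; and for every vertex, the bags containing it form a connected subtree. Here vertex 0 appears in no bag, so the decomposition is invalid.

No — vertex 0 appears in no bag.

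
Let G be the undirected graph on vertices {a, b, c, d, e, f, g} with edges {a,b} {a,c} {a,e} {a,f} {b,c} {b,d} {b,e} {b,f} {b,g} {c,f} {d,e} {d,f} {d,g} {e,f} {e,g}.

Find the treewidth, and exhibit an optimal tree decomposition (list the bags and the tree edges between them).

The largest bag has 4 vertices, giving width 3; this decomposition certifies tw(G) ≤ 3. For the lower bound, the 4 vertices {b, d, e, g} are pairwise adjacent, and any tree decomposition puts a clique entirely inside one bag — forcing width ≥ 3. The upper and lower bounds meet at 3, so that is the treewidth.

Treewidth 3.
One optimal decomposition is:
Bags: B1 = {a, b, c, f}  B2 = {a, b, e, f}  B3 = {b, d, e, f}  B4 = {b, d, e, g}
Tree: B1–B2, B2–B3, B3–B4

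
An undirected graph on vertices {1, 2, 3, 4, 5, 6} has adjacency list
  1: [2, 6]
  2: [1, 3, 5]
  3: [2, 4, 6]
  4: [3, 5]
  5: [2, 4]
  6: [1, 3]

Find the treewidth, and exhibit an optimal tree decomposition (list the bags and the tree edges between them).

Each bag holds 3 vertices, so the decomposition has width 2, which upper-bounds the treewidth. The edges 4–5–2–3–4 form a cycle, so G is not a tree and its treewidth is at least 2. The upper and lower bounds meet at 2, so that is the treewidth.

Treewidth 2.
Bags: B1 = {3, 4, 5}  B2 = {2, 3, 5}  B3 = {2, 3, 6}  B4 = {1, 2, 6}
Tree: B1–B2, B2–B3, B3–B4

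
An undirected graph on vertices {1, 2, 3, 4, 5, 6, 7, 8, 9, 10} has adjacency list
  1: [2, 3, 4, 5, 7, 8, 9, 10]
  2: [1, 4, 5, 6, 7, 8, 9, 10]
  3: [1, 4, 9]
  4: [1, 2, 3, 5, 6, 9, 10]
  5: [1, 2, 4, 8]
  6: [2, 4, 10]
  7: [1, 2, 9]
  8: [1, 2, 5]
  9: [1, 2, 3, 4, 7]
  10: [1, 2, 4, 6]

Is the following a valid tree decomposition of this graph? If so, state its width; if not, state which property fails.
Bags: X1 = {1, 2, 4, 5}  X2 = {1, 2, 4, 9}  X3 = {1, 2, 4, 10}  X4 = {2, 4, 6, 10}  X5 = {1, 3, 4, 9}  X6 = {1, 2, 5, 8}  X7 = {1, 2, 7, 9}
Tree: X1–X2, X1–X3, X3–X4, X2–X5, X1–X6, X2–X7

Yes; width 3.

Checking the three conditions: (i) the bags cover all of {1, 2, 3, 4, 5, 6, 7, 8, 9, 10}; (ii) for each edge, some bag contains both endpoints; (iii) the bags containing any fixed vertex form a subtree. All hold, so the decomposition is valid with width 4 − 1 = 3.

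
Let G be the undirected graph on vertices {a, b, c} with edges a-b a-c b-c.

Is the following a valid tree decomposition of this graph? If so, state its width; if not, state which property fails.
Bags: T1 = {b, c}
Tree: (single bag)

No — vertex a appears in no bag.

A tree decomposition must satisfy three properties: every vertex lies in some bag; for every edge, both endpoints lie together in some bag; and for every vertex, the bags containing it form a connected subtree. Here vertex a appears in no bag, so the decomposition is invalid.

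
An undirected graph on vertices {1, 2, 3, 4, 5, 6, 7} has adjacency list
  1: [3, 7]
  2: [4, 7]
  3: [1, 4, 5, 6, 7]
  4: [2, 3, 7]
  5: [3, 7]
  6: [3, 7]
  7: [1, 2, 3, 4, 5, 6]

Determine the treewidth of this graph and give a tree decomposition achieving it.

The largest bag has 3 vertices, giving width 2; this decomposition certifies tw(G) ≤ 2. On the other hand G contains the 3-clique {2, 4, 7}. A clique must lie in a single bag of any decomposition, so no decomposition can have width below 2. Hence tw(G) = 2 exactly.

Treewidth 2.
One optimal decomposition is:
Bags: B1 = {3, 4, 7}  B2 = {3, 5, 7}  B3 = {2, 4, 7}  B4 = {3, 6, 7}  B5 = {1, 3, 7}
Tree: B1–B2, B1–B3, B1–B4, B4–B5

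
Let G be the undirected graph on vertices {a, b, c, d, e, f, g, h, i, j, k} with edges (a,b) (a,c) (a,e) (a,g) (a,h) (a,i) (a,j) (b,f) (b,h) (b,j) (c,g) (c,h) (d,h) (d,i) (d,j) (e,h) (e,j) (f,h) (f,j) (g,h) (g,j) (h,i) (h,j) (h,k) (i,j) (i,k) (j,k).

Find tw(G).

3

A width-3 tree decomposition is:
Bags: B1 = {a, h, i, j}  B2 = {a, g, h, j}  B3 = {a, c, g, h}  B4 = {d, h, i, j}  B5 = {a, e, h, j}  B6 = {h, i, j, k}  B7 = {a, b, h, j}  B8 = {b, f, h, j}
Tree: B1–B2, B2–B3, B1–B4, B2–B5, B4–B6, B1–B7, B7–B8
Every bag has size at most 4, so the width is 4 − 1 = 3 and tw(G) ≤ 3. For the lower bound, the 4 vertices {d, h, i, j} are pairwise adjacent, and any tree decomposition puts a clique entirely inside one bag — forcing width ≥ 3. The upper and lower bounds meet at 3, so that is the treewidth.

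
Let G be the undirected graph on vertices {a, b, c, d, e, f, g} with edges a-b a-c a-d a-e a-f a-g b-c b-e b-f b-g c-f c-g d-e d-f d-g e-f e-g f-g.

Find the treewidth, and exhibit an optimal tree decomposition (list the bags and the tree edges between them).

The largest bag has 5 vertices, giving width 4; this decomposition certifies tw(G) ≤ 4. For the lower bound, the 5 vertices {a, d, e, f, g} are pairwise adjacent, and any tree decomposition puts a clique entirely inside one bag — forcing width ≥ 4. Hence tw(G) = 4 exactly.

Treewidth 4.
One optimal decomposition is:
Bags: B1 = {a, b, c, f, g}  B2 = {a, b, e, f, g}  B3 = {a, d, e, f, g}
Tree: B1–B2, B2–B3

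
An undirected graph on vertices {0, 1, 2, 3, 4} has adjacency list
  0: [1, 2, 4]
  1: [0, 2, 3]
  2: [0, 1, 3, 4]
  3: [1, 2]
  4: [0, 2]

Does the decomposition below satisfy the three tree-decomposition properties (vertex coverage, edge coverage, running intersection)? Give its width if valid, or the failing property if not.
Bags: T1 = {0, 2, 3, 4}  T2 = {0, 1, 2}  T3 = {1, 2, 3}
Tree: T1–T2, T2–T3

No — bags containing vertex 3 are not connected in the tree.

A tree decomposition must satisfy three properties: every vertex lies in some bag; for every edge, both endpoints lie together in some bag; and for every vertex, the bags containing it form a connected subtree. Here bags containing vertex 3 are not connected in the tree, so the decomposition is invalid.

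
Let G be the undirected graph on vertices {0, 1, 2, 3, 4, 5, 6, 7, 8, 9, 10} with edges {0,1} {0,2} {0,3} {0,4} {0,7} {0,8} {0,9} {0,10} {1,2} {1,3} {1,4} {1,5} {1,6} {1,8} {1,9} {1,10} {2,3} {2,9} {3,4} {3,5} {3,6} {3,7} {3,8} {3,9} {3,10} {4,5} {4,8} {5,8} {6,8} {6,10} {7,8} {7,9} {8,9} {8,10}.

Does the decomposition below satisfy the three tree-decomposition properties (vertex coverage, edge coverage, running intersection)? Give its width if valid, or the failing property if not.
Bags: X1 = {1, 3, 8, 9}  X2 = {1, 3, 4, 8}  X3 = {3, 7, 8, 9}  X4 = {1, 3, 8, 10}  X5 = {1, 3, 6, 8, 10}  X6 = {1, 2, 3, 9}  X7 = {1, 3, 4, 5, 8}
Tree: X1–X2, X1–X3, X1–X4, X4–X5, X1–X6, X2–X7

No — vertex 0 appears in no bag.

A tree decomposition must satisfy three properties: every vertex lies in some bag; for every edge, both endpoints lie together in some bag; and for every vertex, the bags containing it form a connected subtree. Here vertex 0 appears in no bag, so the decomposition is invalid.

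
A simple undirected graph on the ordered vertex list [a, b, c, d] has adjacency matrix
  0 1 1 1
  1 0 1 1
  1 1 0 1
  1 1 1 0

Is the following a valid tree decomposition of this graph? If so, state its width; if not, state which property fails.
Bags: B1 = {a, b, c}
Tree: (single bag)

No — vertex d appears in no bag.

A tree decomposition must satisfy three properties: every vertex lies in some bag; for every edge, both endpoints lie together in some bag; and for every vertex, the bags containing it form a connected subtree. Here vertex d appears in no bag, so the decomposition is invalid.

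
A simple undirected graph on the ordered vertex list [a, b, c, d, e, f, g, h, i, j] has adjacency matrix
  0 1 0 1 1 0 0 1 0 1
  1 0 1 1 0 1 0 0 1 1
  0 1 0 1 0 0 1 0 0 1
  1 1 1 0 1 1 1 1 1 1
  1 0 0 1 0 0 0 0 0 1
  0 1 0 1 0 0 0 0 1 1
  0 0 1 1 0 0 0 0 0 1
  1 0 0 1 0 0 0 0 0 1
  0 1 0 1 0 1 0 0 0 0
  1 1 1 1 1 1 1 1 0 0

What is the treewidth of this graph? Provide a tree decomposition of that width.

The largest bag has 4 vertices, giving width 3; this decomposition certifies tw(G) ≤ 3. For the lower bound, the 4 vertices {c, d, g, j} are pairwise adjacent, and any tree decomposition puts a clique entirely inside one bag — forcing width ≥ 3. Combining the bounds, tw(G) = 3.

Treewidth 3.
Bags: B1 = {a, b, d, j}  B2 = {b, c, d, j}  B3 = {a, d, e, j}  B4 = {b, d, f, j}  B5 = {a, d, h, j}  B6 = {c, d, g, j}  B7 = {b, d, f, i}
Tree: B1–B2, B1–B3, B2–B4, B3–B5, B2–B6, B4–B7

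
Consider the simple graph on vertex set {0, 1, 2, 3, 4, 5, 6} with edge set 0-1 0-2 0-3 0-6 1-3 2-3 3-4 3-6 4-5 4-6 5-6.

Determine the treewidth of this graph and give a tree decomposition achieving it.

Treewidth 2.
One optimal decomposition is:
Bags: B1 = {0, 3, 6}  B2 = {0, 2, 3}  B3 = {3, 4, 6}  B4 = {0, 1, 3}  B5 = {4, 5, 6}
Tree: B1–B2, B1–B3, B2–B4, B3–B5

Every bag has size at most 3, so the width is 3 − 1 = 2 and tw(G) ≤ 2. For the lower bound, the 3 vertices {0, 1, 3} are pairwise adjacent, and any tree decomposition puts a clique entirely inside one bag — forcing width ≥ 2. Therefore the treewidth is 2.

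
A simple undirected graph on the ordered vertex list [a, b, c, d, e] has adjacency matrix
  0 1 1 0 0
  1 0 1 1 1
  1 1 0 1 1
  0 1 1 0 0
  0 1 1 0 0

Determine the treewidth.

2

A width-2 tree decomposition is:
Bags: B1 = {b, c, d}  B2 = {b, c, e}  B3 = {a, b, c}
Tree: B1–B2, B2–B3
Each bag holds 3 vertices, so the decomposition has width 2, which upper-bounds the treewidth. For the lower bound, the 3 vertices {b, c, d} are pairwise adjacent, and any tree decomposition puts a clique entirely inside one bag — forcing width ≥ 2. Hence tw(G) = 2 exactly.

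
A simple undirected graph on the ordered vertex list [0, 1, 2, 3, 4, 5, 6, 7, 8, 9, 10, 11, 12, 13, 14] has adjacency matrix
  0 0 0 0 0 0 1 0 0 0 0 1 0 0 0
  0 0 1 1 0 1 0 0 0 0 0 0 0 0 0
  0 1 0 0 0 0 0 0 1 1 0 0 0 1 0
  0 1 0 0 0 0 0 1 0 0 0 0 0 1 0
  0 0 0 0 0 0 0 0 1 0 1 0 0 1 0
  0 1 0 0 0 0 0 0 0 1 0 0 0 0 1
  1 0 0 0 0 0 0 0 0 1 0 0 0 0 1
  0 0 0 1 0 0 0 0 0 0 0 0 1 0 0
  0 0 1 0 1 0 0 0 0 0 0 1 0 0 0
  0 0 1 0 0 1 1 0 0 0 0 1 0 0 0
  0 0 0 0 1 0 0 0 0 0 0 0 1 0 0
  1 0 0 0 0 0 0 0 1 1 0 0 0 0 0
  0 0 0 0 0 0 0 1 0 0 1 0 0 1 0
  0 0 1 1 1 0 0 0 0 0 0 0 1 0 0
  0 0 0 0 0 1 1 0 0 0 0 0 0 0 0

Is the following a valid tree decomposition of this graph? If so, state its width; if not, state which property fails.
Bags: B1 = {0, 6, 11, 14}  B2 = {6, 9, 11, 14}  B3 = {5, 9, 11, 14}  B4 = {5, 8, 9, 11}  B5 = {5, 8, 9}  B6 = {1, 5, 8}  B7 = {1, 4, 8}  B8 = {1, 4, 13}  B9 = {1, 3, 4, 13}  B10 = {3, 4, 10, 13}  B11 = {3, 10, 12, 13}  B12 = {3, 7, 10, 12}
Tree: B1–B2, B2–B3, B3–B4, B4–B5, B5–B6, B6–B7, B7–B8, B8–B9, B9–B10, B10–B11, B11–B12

A tree decomposition must satisfy three properties: every vertex lies in some bag; for every edge, both endpoints lie together in some bag; and for every vertex, the bags containing it form a connected subtree. Here vertex 2 appears in no bag, so the decomposition is invalid.

No — vertex 2 appears in no bag.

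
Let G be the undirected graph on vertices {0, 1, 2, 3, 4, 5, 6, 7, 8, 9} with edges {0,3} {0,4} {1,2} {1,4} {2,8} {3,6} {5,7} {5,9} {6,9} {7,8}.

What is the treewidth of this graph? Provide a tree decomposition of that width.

Every bag has size at most 3, so the width is 3 − 1 = 2 and tw(G) ≤ 2. The edges 9–6–3–0–4–1–2–8–7–5–9 form a cycle, so G is not a tree and its treewidth is at least 2. The upper and lower bounds meet at 2, so that is the treewidth.

Treewidth 2.
Bags: B1 = {3, 6, 9}  B2 = {0, 3, 9}  B3 = {0, 4, 9}  B4 = {1, 4, 9}  B5 = {1, 2, 9}  B6 = {2, 8, 9}  B7 = {7, 8, 9}  B8 = {5, 7, 9}
Tree: B1–B2, B2–B3, B3–B4, B4–B5, B5–B6, B6–B7, B7–B8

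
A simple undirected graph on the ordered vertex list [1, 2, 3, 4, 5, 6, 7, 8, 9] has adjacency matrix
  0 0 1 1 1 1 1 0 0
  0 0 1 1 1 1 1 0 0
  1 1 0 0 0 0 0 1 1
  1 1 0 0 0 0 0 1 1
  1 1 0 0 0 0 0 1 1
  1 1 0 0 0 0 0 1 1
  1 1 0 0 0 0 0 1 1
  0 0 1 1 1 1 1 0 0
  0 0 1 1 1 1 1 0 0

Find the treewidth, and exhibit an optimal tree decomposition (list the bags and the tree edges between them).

Treewidth 4.
One optimal decomposition is:
Bags: B1 = {1, 2, 7, 8, 9}  B2 = {1, 2, 3, 8, 9}  B3 = {1, 2, 5, 8, 9}  B4 = {1, 2, 4, 8, 9}  B5 = {1, 2, 6, 8, 9}
Tree: B1–B2, B2–B3, B3–B4, B4–B5

Each bag holds 5 vertices, so the decomposition has width 4, which upper-bounds the treewidth. For the lower bound: the 5 vertex sets {2,7}, {1,3}, {5,8}, {9}, {4} are disjoint, each induces a connected subgraph, and every pair is joined by at least one edge of G. Contracting each set to a single vertex therefore yields K_{5} as a minor, and since treewidth is minor-monotone, tw(G) ≥ tw(K_{5}) = 4. Combining the bounds, tw(G) = 4.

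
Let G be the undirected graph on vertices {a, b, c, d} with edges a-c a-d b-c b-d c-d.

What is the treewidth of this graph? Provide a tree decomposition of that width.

Every bag has size at most 3, so the width is 3 − 1 = 2 and tw(G) ≤ 2. On the other hand G contains the 3-clique {a, c, d}. A clique must lie in a single bag of any decomposition, so no decomposition can have width below 2. Hence tw(G) = 2 exactly.

Treewidth 2.
One such decomposition:
Bags: B1 = {a, c, d}  B2 = {b, c, d}
Tree: B1–B2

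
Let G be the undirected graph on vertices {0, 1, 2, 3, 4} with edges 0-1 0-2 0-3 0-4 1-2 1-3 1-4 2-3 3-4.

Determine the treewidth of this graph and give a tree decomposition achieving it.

Treewidth 3.
One such decomposition:
Bags: B1 = {0, 1, 2, 3}  B2 = {0, 1, 3, 4}
Tree: B1–B2

The largest bag has 4 vertices, giving width 3; this decomposition certifies tw(G) ≤ 3. Conversely, {0, 1, 2, 3} is a clique of size 4, and the vertices of any clique must share a bag in every tree decomposition; so some bag has ≥ 4 vertices and tw(G) ≥ 3. Combining the bounds, tw(G) = 3.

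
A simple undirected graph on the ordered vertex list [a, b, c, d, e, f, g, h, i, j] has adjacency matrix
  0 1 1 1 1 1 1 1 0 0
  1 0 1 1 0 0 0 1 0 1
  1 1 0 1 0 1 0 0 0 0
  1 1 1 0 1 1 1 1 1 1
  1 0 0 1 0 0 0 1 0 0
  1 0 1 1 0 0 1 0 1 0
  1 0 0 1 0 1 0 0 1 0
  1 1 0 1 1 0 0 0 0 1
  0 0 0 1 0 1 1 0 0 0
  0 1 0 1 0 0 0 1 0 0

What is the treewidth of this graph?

3

A width-3 tree decomposition is:
Bags: B1 = {a, c, d, f}  B2 = {a, d, f, g}  B3 = {a, b, c, d}  B4 = {d, f, g, i}  B5 = {a, b, d, h}  B6 = {b, d, h, j}  B7 = {a, d, e, h}
Tree: B1–B2, B1–B3, B2–B4, B3–B5, B5–B6, B5–B7
Each bag holds 4 vertices, so the decomposition has width 3, which upper-bounds the treewidth. Conversely, {b, d, h, j} is a clique of size 4, and the vertices of any clique must share a bag in every tree decomposition; so some bag has ≥ 4 vertices and tw(G) ≥ 3. Hence tw(G) = 3 exactly.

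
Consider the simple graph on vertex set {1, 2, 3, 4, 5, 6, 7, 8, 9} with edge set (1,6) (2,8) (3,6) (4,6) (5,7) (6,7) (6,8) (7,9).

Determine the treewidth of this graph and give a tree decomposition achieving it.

Treewidth 1.
One such decomposition:
Bags: B1 = {5, 7}  B2 = {6, 7}  B3 = {3, 6}  B4 = {6, 8}  B5 = {2, 8}  B6 = {7, 9}  B7 = {4, 6}  B8 = {1, 6}
Tree: B1–B2, B2–B3, B3–B4, B4–B5, B1–B6, B2–B7, B7–B8

The largest bag has 2 vertices, giving width 1; this decomposition certifies tw(G) ≤ 1. G has an edge, so its treewidth is at least 1. The upper and lower bounds meet at 1, so that is the treewidth.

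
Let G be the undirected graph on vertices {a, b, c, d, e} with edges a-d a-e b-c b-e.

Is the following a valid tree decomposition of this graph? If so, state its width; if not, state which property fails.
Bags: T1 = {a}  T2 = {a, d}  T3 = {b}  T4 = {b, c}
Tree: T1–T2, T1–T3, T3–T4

No — vertex e appears in no bag.

A tree decomposition must satisfy three properties: every vertex lies in some bag; for every edge, both endpoints lie together in some bag; and for every vertex, the bags containing it form a connected subtree. Here vertex e appears in no bag, so the decomposition is invalid.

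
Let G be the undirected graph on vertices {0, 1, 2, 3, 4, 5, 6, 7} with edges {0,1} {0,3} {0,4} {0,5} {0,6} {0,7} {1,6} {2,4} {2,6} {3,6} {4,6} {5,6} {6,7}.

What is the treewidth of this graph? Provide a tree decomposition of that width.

The largest bag has 3 vertices, giving width 2; this decomposition certifies tw(G) ≤ 2. On the other hand G contains the 3-clique {0, 1, 6}. A clique must lie in a single bag of any decomposition, so no decomposition can have width below 2. Hence tw(G) = 2 exactly.

Treewidth 2.
Bags: B1 = {0, 4, 6}  B2 = {0, 1, 6}  B3 = {2, 4, 6}  B4 = {0, 6, 7}  B5 = {0, 3, 6}  B6 = {0, 5, 6}
Tree: B1–B2, B1–B3, B2–B4, B2–B5, B4–B6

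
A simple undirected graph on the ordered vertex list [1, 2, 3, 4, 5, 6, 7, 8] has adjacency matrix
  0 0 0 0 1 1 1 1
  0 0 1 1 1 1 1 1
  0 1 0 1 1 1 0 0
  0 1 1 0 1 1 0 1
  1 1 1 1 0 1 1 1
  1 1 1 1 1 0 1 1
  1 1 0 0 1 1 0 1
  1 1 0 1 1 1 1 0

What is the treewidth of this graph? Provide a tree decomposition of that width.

Treewidth 4.
One such decomposition:
Bags: B1 = {2, 5, 6, 7, 8}  B2 = {1, 5, 6, 7, 8}  B3 = {2, 4, 5, 6, 8}  B4 = {2, 3, 4, 5, 6}
Tree: B1–B2, B1–B3, B3–B4

Every bag has size at most 5, so the width is 5 − 1 = 4 and tw(G) ≤ 4. For the lower bound, the 5 vertices {1, 5, 6, 7, 8} are pairwise adjacent, and any tree decomposition puts a clique entirely inside one bag — forcing width ≥ 4. Combining the bounds, tw(G) = 4.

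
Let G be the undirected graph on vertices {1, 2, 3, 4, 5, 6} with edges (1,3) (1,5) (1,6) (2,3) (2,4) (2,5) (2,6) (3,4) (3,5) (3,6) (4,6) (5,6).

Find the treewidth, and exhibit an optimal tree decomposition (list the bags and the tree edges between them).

Treewidth 3.
Bags: B1 = {2, 3, 5, 6}  B2 = {2, 3, 4, 6}  B3 = {1, 3, 5, 6}
Tree: B1–B2, B1–B3

Each bag holds 4 vertices, so the decomposition has width 3, which upper-bounds the treewidth. On the other hand G contains the 4-clique {1, 3, 5, 6}. A clique must lie in a single bag of any decomposition, so no decomposition can have width below 3. Therefore the treewidth is 3.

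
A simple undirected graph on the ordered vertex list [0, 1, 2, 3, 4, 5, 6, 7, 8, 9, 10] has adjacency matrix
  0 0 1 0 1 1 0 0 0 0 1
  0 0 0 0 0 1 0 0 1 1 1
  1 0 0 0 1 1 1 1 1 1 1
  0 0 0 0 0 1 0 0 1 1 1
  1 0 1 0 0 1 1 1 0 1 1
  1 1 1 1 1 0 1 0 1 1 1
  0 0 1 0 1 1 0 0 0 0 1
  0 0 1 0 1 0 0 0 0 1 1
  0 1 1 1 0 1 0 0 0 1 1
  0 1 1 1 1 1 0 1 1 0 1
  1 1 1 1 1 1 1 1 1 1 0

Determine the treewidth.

4

A width-4 tree decomposition is:
Bags: B1 = {0, 2, 4, 5, 10}  B2 = {2, 4, 5, 9, 10}  B3 = {2, 4, 5, 6, 10}  B4 = {2, 5, 8, 9, 10}  B5 = {3, 5, 8, 9, 10}  B6 = {2, 4, 7, 9, 10}  B7 = {1, 5, 8, 9, 10}
Tree: B1–B2, B2–B3, B2–B4, B4–B5, B2–B6, B4–B7
Each bag holds 5 vertices, so the decomposition has width 4, which upper-bounds the treewidth. Conversely, {1, 5, 8, 9, 10} is a clique of size 5, and the vertices of any clique must share a bag in every tree decomposition; so some bag has ≥ 5 vertices and tw(G) ≥ 4. Hence tw(G) = 4 exactly.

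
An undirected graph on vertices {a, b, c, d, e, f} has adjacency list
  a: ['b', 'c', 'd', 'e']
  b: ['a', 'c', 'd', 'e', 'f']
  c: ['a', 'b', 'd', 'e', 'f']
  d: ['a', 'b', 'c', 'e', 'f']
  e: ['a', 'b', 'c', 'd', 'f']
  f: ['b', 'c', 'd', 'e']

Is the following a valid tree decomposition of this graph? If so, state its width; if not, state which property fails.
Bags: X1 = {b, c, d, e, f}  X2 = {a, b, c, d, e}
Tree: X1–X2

Yes; width 4.

Every vertex of G appears in some bag (union = {a, b, c, d, e, f}); every edge is covered by a bag; and for each vertex v the set of bags containing v is connected in the bag tree. The decomposition is therefore valid. The largest bag has 5 vertices, so the width is 4.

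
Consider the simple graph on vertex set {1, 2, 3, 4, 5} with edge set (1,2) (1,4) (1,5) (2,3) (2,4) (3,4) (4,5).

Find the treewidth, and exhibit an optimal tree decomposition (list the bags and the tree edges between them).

Every bag has size at most 3, so the width is 3 − 1 = 2 and tw(G) ≤ 2. On the other hand G contains the 3-clique {1, 2, 4}. A clique must lie in a single bag of any decomposition, so no decomposition can have width below 2. The upper and lower bounds meet at 2, so that is the treewidth.

Treewidth 2.
Bags: B1 = {1, 2, 4}  B2 = {2, 3, 4}  B3 = {1, 4, 5}
Tree: B1–B2, B1–B3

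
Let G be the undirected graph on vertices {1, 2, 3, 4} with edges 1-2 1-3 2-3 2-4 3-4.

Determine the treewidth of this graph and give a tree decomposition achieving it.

Every bag has size at most 3, so the width is 3 − 1 = 2 and tw(G) ≤ 2. For the lower bound, the 3 vertices {1, 2, 3} are pairwise adjacent, and any tree decomposition puts a clique entirely inside one bag — forcing width ≥ 2. Therefore the treewidth is 2.

Treewidth 2.
Bags: B1 = {1, 2, 3}  B2 = {2, 3, 4}
Tree: B1–B2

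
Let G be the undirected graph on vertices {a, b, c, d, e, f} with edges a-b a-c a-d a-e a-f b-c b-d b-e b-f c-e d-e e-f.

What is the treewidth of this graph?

3

A width-3 tree decomposition is:
Bags: B1 = {a, b, e, f}  B2 = {a, b, d, e}  B3 = {a, b, c, e}
Tree: B1–B2, B2–B3
Each bag holds 4 vertices, so the decomposition has width 3, which upper-bounds the treewidth. Conversely, {a, b, d, e} is a clique of size 4, and the vertices of any clique must share a bag in every tree decomposition; so some bag has ≥ 4 vertices and tw(G) ≥ 3. Combining the bounds, tw(G) = 3.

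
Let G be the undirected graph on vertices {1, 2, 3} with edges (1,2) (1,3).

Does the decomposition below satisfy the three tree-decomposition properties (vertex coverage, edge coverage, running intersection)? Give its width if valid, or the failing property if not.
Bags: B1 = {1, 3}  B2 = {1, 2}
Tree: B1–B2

Yes; width 1.

Checking the three conditions: (i) the bags cover all of {1, 2, 3}; (ii) for each edge, some bag contains both endpoints; (iii) the bags containing any fixed vertex form a subtree. All hold, so the decomposition is valid with width 2 − 1 = 1.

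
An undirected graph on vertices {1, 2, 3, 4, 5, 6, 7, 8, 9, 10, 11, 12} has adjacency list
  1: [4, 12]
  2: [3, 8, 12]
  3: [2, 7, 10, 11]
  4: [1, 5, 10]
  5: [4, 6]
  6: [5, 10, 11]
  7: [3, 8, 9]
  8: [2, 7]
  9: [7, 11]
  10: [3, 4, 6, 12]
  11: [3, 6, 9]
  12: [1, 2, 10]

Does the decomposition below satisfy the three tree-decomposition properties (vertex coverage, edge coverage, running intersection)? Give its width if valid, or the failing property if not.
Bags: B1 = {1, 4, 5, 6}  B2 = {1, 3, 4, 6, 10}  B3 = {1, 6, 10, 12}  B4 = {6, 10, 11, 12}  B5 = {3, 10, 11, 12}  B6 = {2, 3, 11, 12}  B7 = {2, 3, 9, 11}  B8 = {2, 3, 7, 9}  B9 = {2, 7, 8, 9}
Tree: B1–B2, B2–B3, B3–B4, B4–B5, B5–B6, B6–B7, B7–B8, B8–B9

A tree decomposition must satisfy three properties: every vertex lies in some bag; for every edge, both endpoints lie together in some bag; and for every vertex, the bags containing it form a connected subtree. Here bags containing vertex 3 are not connected in the tree, so the decomposition is invalid.

No — bags containing vertex 3 are not connected in the tree.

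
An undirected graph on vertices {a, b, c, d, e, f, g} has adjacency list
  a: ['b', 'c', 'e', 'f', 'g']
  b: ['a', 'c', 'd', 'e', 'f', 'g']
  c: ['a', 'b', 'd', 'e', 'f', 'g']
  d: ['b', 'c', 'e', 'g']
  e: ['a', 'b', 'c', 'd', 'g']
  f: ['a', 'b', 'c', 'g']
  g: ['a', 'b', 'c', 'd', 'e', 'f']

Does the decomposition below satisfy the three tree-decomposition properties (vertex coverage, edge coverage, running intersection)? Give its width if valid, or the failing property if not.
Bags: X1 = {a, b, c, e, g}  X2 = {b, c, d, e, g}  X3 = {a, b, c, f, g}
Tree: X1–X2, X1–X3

Vertex coverage: the bags together contain {a, b, c, d, e, f, g}, the full vertex set. Edge coverage: each edge of G has both endpoints in at least one bag. Running intersection: for every vertex, the bags containing it form a connected subtree. All three properties hold, so this is a valid tree decomposition of width max|bag| − 1 = 4, and hence tw(G) ≤ 4.

Yes; width 4.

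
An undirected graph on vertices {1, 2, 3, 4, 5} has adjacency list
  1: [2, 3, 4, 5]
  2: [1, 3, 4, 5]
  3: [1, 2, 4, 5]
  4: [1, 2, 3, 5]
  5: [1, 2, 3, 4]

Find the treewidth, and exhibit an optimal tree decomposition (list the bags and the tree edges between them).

A single bag containing all 5 vertices is trivially a valid decomposition of width 4. On the other hand G contains the 5-clique {1, 2, 3, 4, 5}. A clique must lie in a single bag of any decomposition, so no decomposition can have width below 4. The upper and lower bounds meet at 4, so that is the treewidth.

Treewidth 4.
One optimal decomposition is:
Bags: B1 = {1, 2, 3, 4, 5}
Tree: (single bag)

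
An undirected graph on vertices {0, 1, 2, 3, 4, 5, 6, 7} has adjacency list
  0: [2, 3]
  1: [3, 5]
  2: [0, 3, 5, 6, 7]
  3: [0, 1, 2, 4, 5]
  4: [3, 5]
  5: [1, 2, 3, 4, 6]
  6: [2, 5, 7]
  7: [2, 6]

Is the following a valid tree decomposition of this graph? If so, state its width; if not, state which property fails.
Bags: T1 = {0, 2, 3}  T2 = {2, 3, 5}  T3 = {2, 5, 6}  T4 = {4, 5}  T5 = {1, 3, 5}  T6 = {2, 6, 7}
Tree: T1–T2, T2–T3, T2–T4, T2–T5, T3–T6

No — edge (3,4) lies in no bag.

A tree decomposition must satisfy three properties: every vertex lies in some bag; for every edge, both endpoints lie together in some bag; and for every vertex, the bags containing it form a connected subtree. Here edge (3,4) lies in no bag, so the decomposition is invalid.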